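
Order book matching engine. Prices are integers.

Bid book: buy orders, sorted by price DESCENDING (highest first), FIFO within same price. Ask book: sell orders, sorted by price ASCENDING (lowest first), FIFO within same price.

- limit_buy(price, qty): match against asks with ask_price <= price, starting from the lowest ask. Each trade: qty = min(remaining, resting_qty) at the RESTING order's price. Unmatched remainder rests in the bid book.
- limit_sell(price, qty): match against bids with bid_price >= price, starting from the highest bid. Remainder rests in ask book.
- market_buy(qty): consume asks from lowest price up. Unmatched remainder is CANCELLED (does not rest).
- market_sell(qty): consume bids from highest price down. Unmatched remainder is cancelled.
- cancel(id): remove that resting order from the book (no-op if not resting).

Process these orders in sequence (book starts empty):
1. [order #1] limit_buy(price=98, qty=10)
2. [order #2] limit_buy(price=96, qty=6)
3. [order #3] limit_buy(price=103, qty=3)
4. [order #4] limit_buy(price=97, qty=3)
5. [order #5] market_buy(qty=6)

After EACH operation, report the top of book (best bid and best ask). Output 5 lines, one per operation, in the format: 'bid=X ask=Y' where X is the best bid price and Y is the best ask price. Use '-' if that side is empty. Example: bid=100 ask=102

After op 1 [order #1] limit_buy(price=98, qty=10): fills=none; bids=[#1:10@98] asks=[-]
After op 2 [order #2] limit_buy(price=96, qty=6): fills=none; bids=[#1:10@98 #2:6@96] asks=[-]
After op 3 [order #3] limit_buy(price=103, qty=3): fills=none; bids=[#3:3@103 #1:10@98 #2:6@96] asks=[-]
After op 4 [order #4] limit_buy(price=97, qty=3): fills=none; bids=[#3:3@103 #1:10@98 #4:3@97 #2:6@96] asks=[-]
After op 5 [order #5] market_buy(qty=6): fills=none; bids=[#3:3@103 #1:10@98 #4:3@97 #2:6@96] asks=[-]

Answer: bid=98 ask=-
bid=98 ask=-
bid=103 ask=-
bid=103 ask=-
bid=103 ask=-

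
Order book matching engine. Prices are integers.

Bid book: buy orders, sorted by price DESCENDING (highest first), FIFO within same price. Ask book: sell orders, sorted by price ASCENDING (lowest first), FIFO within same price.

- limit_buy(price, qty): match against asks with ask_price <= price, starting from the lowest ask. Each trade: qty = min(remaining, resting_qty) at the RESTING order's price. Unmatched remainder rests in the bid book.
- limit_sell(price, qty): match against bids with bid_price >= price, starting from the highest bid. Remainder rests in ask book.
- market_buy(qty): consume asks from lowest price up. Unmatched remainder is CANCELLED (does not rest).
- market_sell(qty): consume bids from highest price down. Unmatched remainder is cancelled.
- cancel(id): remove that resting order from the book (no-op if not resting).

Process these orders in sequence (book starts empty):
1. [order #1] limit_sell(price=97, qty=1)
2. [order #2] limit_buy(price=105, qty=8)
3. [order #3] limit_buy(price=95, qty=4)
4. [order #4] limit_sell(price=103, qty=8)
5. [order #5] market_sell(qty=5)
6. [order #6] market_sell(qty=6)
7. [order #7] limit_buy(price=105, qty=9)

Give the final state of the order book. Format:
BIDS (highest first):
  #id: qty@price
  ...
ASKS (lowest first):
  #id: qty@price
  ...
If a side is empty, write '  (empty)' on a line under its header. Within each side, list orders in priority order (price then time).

Answer: BIDS (highest first):
  #7: 8@105
ASKS (lowest first):
  (empty)

Derivation:
After op 1 [order #1] limit_sell(price=97, qty=1): fills=none; bids=[-] asks=[#1:1@97]
After op 2 [order #2] limit_buy(price=105, qty=8): fills=#2x#1:1@97; bids=[#2:7@105] asks=[-]
After op 3 [order #3] limit_buy(price=95, qty=4): fills=none; bids=[#2:7@105 #3:4@95] asks=[-]
After op 4 [order #4] limit_sell(price=103, qty=8): fills=#2x#4:7@105; bids=[#3:4@95] asks=[#4:1@103]
After op 5 [order #5] market_sell(qty=5): fills=#3x#5:4@95; bids=[-] asks=[#4:1@103]
After op 6 [order #6] market_sell(qty=6): fills=none; bids=[-] asks=[#4:1@103]
After op 7 [order #7] limit_buy(price=105, qty=9): fills=#7x#4:1@103; bids=[#7:8@105] asks=[-]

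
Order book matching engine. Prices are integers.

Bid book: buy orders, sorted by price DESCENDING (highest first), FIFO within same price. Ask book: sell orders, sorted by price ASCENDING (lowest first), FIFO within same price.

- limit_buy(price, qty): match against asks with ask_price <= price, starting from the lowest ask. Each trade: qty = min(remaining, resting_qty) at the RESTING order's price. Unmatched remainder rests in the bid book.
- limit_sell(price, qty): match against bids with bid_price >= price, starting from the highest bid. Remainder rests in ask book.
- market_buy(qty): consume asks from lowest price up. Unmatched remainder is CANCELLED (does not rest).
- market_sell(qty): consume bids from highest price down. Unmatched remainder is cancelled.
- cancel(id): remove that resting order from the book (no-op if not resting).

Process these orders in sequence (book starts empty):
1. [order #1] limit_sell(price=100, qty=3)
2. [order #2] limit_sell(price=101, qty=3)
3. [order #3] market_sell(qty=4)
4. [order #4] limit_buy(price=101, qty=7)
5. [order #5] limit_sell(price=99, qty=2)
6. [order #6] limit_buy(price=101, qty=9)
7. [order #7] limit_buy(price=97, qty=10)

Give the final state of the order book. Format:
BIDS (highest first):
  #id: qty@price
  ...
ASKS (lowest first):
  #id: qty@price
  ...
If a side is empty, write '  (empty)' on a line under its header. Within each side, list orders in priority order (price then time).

After op 1 [order #1] limit_sell(price=100, qty=3): fills=none; bids=[-] asks=[#1:3@100]
After op 2 [order #2] limit_sell(price=101, qty=3): fills=none; bids=[-] asks=[#1:3@100 #2:3@101]
After op 3 [order #3] market_sell(qty=4): fills=none; bids=[-] asks=[#1:3@100 #2:3@101]
After op 4 [order #4] limit_buy(price=101, qty=7): fills=#4x#1:3@100 #4x#2:3@101; bids=[#4:1@101] asks=[-]
After op 5 [order #5] limit_sell(price=99, qty=2): fills=#4x#5:1@101; bids=[-] asks=[#5:1@99]
After op 6 [order #6] limit_buy(price=101, qty=9): fills=#6x#5:1@99; bids=[#6:8@101] asks=[-]
After op 7 [order #7] limit_buy(price=97, qty=10): fills=none; bids=[#6:8@101 #7:10@97] asks=[-]

Answer: BIDS (highest first):
  #6: 8@101
  #7: 10@97
ASKS (lowest first):
  (empty)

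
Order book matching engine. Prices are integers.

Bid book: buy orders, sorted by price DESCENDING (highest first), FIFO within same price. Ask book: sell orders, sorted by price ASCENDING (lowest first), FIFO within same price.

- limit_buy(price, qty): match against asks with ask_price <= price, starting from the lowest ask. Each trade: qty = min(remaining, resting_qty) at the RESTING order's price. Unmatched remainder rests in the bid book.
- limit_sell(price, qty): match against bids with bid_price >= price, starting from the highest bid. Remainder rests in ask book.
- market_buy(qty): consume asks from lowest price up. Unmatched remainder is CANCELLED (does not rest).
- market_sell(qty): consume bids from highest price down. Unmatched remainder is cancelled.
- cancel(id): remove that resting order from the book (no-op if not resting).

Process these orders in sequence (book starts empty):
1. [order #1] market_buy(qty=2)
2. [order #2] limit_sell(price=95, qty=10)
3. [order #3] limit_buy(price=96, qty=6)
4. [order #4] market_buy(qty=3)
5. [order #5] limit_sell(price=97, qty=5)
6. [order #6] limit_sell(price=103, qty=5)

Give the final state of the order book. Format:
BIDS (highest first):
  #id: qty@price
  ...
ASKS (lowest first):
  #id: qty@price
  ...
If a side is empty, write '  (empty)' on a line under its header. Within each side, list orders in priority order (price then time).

After op 1 [order #1] market_buy(qty=2): fills=none; bids=[-] asks=[-]
After op 2 [order #2] limit_sell(price=95, qty=10): fills=none; bids=[-] asks=[#2:10@95]
After op 3 [order #3] limit_buy(price=96, qty=6): fills=#3x#2:6@95; bids=[-] asks=[#2:4@95]
After op 4 [order #4] market_buy(qty=3): fills=#4x#2:3@95; bids=[-] asks=[#2:1@95]
After op 5 [order #5] limit_sell(price=97, qty=5): fills=none; bids=[-] asks=[#2:1@95 #5:5@97]
After op 6 [order #6] limit_sell(price=103, qty=5): fills=none; bids=[-] asks=[#2:1@95 #5:5@97 #6:5@103]

Answer: BIDS (highest first):
  (empty)
ASKS (lowest first):
  #2: 1@95
  #5: 5@97
  #6: 5@103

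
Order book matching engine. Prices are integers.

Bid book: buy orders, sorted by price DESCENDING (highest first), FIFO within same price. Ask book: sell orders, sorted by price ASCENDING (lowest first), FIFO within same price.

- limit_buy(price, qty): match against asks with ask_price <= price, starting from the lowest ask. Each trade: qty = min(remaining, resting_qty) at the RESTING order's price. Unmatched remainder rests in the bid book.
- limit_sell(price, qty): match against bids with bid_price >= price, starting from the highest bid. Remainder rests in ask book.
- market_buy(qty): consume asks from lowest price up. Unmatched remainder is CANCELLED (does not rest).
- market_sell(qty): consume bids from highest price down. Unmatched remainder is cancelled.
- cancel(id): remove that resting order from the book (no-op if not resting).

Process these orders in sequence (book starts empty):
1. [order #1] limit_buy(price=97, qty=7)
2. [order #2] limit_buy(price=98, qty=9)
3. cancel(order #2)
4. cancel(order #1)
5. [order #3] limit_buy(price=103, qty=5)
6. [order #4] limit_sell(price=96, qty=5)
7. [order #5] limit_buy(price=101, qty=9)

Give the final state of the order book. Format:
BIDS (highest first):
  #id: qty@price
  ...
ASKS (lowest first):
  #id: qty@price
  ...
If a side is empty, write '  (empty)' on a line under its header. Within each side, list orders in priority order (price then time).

After op 1 [order #1] limit_buy(price=97, qty=7): fills=none; bids=[#1:7@97] asks=[-]
After op 2 [order #2] limit_buy(price=98, qty=9): fills=none; bids=[#2:9@98 #1:7@97] asks=[-]
After op 3 cancel(order #2): fills=none; bids=[#1:7@97] asks=[-]
After op 4 cancel(order #1): fills=none; bids=[-] asks=[-]
After op 5 [order #3] limit_buy(price=103, qty=5): fills=none; bids=[#3:5@103] asks=[-]
After op 6 [order #4] limit_sell(price=96, qty=5): fills=#3x#4:5@103; bids=[-] asks=[-]
After op 7 [order #5] limit_buy(price=101, qty=9): fills=none; bids=[#5:9@101] asks=[-]

Answer: BIDS (highest first):
  #5: 9@101
ASKS (lowest first):
  (empty)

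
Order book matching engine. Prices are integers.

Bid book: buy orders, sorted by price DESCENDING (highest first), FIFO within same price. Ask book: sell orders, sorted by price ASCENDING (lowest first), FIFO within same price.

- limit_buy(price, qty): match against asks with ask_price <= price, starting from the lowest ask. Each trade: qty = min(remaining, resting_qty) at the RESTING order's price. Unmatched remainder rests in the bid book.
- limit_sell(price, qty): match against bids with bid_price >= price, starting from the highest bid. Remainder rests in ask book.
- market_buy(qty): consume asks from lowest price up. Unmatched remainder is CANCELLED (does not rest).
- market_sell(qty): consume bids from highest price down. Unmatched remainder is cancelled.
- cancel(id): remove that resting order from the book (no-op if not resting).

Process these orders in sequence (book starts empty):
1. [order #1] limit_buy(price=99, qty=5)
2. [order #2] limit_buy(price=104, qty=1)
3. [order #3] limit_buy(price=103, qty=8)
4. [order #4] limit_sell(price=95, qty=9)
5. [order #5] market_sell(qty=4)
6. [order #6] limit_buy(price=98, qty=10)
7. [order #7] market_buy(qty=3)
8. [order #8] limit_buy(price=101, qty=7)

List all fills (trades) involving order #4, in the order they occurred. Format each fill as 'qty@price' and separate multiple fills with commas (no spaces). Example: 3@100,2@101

Answer: 1@104,8@103

Derivation:
After op 1 [order #1] limit_buy(price=99, qty=5): fills=none; bids=[#1:5@99] asks=[-]
After op 2 [order #2] limit_buy(price=104, qty=1): fills=none; bids=[#2:1@104 #1:5@99] asks=[-]
After op 3 [order #3] limit_buy(price=103, qty=8): fills=none; bids=[#2:1@104 #3:8@103 #1:5@99] asks=[-]
After op 4 [order #4] limit_sell(price=95, qty=9): fills=#2x#4:1@104 #3x#4:8@103; bids=[#1:5@99] asks=[-]
After op 5 [order #5] market_sell(qty=4): fills=#1x#5:4@99; bids=[#1:1@99] asks=[-]
After op 6 [order #6] limit_buy(price=98, qty=10): fills=none; bids=[#1:1@99 #6:10@98] asks=[-]
After op 7 [order #7] market_buy(qty=3): fills=none; bids=[#1:1@99 #6:10@98] asks=[-]
After op 8 [order #8] limit_buy(price=101, qty=7): fills=none; bids=[#8:7@101 #1:1@99 #6:10@98] asks=[-]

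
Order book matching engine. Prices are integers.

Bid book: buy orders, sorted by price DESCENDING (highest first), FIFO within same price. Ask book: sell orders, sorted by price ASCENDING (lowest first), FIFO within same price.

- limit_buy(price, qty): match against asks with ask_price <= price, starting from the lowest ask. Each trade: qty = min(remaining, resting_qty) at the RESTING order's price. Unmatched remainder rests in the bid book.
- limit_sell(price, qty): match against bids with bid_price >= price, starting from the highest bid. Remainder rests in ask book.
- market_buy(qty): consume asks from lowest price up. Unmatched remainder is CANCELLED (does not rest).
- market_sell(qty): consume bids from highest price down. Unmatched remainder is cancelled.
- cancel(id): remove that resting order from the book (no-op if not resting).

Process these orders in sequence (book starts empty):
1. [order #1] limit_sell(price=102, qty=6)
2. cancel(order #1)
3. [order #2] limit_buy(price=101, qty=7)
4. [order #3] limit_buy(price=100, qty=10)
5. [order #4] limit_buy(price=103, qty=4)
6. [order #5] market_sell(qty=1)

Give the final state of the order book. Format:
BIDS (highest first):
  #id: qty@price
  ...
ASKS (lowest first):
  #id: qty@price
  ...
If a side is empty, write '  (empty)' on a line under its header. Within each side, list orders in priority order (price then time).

Answer: BIDS (highest first):
  #4: 3@103
  #2: 7@101
  #3: 10@100
ASKS (lowest first):
  (empty)

Derivation:
After op 1 [order #1] limit_sell(price=102, qty=6): fills=none; bids=[-] asks=[#1:6@102]
After op 2 cancel(order #1): fills=none; bids=[-] asks=[-]
After op 3 [order #2] limit_buy(price=101, qty=7): fills=none; bids=[#2:7@101] asks=[-]
After op 4 [order #3] limit_buy(price=100, qty=10): fills=none; bids=[#2:7@101 #3:10@100] asks=[-]
After op 5 [order #4] limit_buy(price=103, qty=4): fills=none; bids=[#4:4@103 #2:7@101 #3:10@100] asks=[-]
After op 6 [order #5] market_sell(qty=1): fills=#4x#5:1@103; bids=[#4:3@103 #2:7@101 #3:10@100] asks=[-]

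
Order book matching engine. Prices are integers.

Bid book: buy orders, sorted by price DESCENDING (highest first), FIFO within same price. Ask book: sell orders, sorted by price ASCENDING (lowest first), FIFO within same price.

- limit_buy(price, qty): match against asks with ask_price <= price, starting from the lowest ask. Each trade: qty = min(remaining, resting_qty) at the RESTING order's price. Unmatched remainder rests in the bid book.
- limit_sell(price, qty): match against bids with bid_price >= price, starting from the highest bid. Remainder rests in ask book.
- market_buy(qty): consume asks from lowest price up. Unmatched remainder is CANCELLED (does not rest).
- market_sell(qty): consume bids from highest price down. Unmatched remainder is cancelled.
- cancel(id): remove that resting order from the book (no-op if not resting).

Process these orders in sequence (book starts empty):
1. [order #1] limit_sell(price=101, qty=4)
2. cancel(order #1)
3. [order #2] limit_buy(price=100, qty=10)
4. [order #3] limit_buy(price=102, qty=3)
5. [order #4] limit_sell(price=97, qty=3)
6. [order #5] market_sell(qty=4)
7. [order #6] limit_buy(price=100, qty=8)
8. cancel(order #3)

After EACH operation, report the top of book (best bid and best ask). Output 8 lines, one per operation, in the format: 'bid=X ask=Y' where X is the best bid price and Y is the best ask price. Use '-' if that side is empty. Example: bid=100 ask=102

After op 1 [order #1] limit_sell(price=101, qty=4): fills=none; bids=[-] asks=[#1:4@101]
After op 2 cancel(order #1): fills=none; bids=[-] asks=[-]
After op 3 [order #2] limit_buy(price=100, qty=10): fills=none; bids=[#2:10@100] asks=[-]
After op 4 [order #3] limit_buy(price=102, qty=3): fills=none; bids=[#3:3@102 #2:10@100] asks=[-]
After op 5 [order #4] limit_sell(price=97, qty=3): fills=#3x#4:3@102; bids=[#2:10@100] asks=[-]
After op 6 [order #5] market_sell(qty=4): fills=#2x#5:4@100; bids=[#2:6@100] asks=[-]
After op 7 [order #6] limit_buy(price=100, qty=8): fills=none; bids=[#2:6@100 #6:8@100] asks=[-]
After op 8 cancel(order #3): fills=none; bids=[#2:6@100 #6:8@100] asks=[-]

Answer: bid=- ask=101
bid=- ask=-
bid=100 ask=-
bid=102 ask=-
bid=100 ask=-
bid=100 ask=-
bid=100 ask=-
bid=100 ask=-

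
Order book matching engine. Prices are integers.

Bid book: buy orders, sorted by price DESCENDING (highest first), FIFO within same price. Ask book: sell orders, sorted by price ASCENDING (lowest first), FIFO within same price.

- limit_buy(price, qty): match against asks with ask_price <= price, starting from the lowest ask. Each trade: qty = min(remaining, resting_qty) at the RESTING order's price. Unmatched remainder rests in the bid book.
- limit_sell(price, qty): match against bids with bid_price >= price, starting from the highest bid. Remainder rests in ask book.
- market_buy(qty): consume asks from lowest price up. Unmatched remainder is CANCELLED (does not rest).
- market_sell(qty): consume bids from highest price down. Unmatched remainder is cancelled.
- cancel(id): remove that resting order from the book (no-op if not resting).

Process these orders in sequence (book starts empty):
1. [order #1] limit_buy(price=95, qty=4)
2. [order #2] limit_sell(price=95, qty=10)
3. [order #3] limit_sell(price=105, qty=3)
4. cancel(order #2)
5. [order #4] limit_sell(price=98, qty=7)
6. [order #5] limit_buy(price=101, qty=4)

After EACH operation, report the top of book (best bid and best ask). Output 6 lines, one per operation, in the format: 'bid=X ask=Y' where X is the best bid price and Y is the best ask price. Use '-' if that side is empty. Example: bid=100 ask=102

After op 1 [order #1] limit_buy(price=95, qty=4): fills=none; bids=[#1:4@95] asks=[-]
After op 2 [order #2] limit_sell(price=95, qty=10): fills=#1x#2:4@95; bids=[-] asks=[#2:6@95]
After op 3 [order #3] limit_sell(price=105, qty=3): fills=none; bids=[-] asks=[#2:6@95 #3:3@105]
After op 4 cancel(order #2): fills=none; bids=[-] asks=[#3:3@105]
After op 5 [order #4] limit_sell(price=98, qty=7): fills=none; bids=[-] asks=[#4:7@98 #3:3@105]
After op 6 [order #5] limit_buy(price=101, qty=4): fills=#5x#4:4@98; bids=[-] asks=[#4:3@98 #3:3@105]

Answer: bid=95 ask=-
bid=- ask=95
bid=- ask=95
bid=- ask=105
bid=- ask=98
bid=- ask=98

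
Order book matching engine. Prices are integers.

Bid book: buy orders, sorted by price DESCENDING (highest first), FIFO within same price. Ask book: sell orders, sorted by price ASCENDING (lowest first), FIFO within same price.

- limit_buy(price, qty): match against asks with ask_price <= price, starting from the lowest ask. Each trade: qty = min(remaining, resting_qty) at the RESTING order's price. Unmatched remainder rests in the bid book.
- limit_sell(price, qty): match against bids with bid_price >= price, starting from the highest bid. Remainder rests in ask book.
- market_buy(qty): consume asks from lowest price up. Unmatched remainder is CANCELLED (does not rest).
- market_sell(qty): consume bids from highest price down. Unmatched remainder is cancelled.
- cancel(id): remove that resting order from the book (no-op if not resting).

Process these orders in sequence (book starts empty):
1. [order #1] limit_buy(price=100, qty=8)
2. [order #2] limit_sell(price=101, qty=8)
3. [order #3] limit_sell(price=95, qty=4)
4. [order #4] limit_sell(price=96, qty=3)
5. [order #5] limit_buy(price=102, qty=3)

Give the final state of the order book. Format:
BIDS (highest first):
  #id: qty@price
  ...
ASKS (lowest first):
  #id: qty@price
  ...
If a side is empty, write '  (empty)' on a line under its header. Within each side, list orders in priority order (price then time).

After op 1 [order #1] limit_buy(price=100, qty=8): fills=none; bids=[#1:8@100] asks=[-]
After op 2 [order #2] limit_sell(price=101, qty=8): fills=none; bids=[#1:8@100] asks=[#2:8@101]
After op 3 [order #3] limit_sell(price=95, qty=4): fills=#1x#3:4@100; bids=[#1:4@100] asks=[#2:8@101]
After op 4 [order #4] limit_sell(price=96, qty=3): fills=#1x#4:3@100; bids=[#1:1@100] asks=[#2:8@101]
After op 5 [order #5] limit_buy(price=102, qty=3): fills=#5x#2:3@101; bids=[#1:1@100] asks=[#2:5@101]

Answer: BIDS (highest first):
  #1: 1@100
ASKS (lowest first):
  #2: 5@101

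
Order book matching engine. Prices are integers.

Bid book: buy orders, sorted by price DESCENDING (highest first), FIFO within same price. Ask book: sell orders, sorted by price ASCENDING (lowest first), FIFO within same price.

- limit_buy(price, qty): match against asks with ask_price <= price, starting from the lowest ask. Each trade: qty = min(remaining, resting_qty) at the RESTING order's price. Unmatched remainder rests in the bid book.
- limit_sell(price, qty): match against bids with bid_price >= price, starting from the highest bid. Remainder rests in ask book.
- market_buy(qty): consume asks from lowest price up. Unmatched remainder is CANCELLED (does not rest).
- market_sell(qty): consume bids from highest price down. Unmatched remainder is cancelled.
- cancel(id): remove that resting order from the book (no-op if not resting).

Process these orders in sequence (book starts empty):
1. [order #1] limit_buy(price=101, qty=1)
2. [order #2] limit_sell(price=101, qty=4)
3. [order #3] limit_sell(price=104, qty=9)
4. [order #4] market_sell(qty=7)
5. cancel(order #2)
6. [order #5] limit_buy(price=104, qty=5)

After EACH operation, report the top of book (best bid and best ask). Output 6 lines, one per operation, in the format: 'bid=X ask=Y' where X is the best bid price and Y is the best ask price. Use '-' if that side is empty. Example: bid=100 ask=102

Answer: bid=101 ask=-
bid=- ask=101
bid=- ask=101
bid=- ask=101
bid=- ask=104
bid=- ask=104

Derivation:
After op 1 [order #1] limit_buy(price=101, qty=1): fills=none; bids=[#1:1@101] asks=[-]
After op 2 [order #2] limit_sell(price=101, qty=4): fills=#1x#2:1@101; bids=[-] asks=[#2:3@101]
After op 3 [order #3] limit_sell(price=104, qty=9): fills=none; bids=[-] asks=[#2:3@101 #3:9@104]
After op 4 [order #4] market_sell(qty=7): fills=none; bids=[-] asks=[#2:3@101 #3:9@104]
After op 5 cancel(order #2): fills=none; bids=[-] asks=[#3:9@104]
After op 6 [order #5] limit_buy(price=104, qty=5): fills=#5x#3:5@104; bids=[-] asks=[#3:4@104]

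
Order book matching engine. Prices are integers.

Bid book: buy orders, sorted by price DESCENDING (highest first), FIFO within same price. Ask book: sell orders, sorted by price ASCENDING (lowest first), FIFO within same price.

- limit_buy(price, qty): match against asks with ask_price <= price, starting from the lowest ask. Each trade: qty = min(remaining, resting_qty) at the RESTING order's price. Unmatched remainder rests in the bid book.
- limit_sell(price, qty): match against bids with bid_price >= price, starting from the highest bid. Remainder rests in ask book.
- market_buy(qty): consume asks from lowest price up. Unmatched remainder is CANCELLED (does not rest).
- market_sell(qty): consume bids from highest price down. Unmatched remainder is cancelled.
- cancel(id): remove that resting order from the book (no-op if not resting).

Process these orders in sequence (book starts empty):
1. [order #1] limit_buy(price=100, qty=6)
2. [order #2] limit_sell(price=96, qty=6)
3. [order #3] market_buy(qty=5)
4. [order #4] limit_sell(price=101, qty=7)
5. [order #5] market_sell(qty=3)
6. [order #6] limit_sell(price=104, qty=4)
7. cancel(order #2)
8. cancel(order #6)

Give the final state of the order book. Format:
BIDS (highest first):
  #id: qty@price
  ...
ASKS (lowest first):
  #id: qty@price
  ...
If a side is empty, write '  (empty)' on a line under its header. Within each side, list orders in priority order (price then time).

After op 1 [order #1] limit_buy(price=100, qty=6): fills=none; bids=[#1:6@100] asks=[-]
After op 2 [order #2] limit_sell(price=96, qty=6): fills=#1x#2:6@100; bids=[-] asks=[-]
After op 3 [order #3] market_buy(qty=5): fills=none; bids=[-] asks=[-]
After op 4 [order #4] limit_sell(price=101, qty=7): fills=none; bids=[-] asks=[#4:7@101]
After op 5 [order #5] market_sell(qty=3): fills=none; bids=[-] asks=[#4:7@101]
After op 6 [order #6] limit_sell(price=104, qty=4): fills=none; bids=[-] asks=[#4:7@101 #6:4@104]
After op 7 cancel(order #2): fills=none; bids=[-] asks=[#4:7@101 #6:4@104]
After op 8 cancel(order #6): fills=none; bids=[-] asks=[#4:7@101]

Answer: BIDS (highest first):
  (empty)
ASKS (lowest first):
  #4: 7@101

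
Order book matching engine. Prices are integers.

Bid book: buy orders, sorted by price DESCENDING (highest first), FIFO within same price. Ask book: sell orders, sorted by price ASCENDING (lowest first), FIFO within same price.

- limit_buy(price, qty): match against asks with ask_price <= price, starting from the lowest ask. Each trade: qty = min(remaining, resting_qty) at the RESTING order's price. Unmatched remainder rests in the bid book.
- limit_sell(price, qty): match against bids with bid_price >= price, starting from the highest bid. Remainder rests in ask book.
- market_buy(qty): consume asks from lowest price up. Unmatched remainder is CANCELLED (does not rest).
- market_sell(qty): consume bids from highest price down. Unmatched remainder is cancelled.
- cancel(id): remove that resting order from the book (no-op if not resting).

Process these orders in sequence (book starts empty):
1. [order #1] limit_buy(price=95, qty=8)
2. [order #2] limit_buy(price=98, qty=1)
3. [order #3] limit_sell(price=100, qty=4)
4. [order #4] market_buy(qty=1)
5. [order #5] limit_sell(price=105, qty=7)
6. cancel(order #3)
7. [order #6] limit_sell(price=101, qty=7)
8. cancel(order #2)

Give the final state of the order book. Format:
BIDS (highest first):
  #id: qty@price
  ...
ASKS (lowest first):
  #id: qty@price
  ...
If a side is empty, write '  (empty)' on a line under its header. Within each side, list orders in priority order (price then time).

Answer: BIDS (highest first):
  #1: 8@95
ASKS (lowest first):
  #6: 7@101
  #5: 7@105

Derivation:
After op 1 [order #1] limit_buy(price=95, qty=8): fills=none; bids=[#1:8@95] asks=[-]
After op 2 [order #2] limit_buy(price=98, qty=1): fills=none; bids=[#2:1@98 #1:8@95] asks=[-]
After op 3 [order #3] limit_sell(price=100, qty=4): fills=none; bids=[#2:1@98 #1:8@95] asks=[#3:4@100]
After op 4 [order #4] market_buy(qty=1): fills=#4x#3:1@100; bids=[#2:1@98 #1:8@95] asks=[#3:3@100]
After op 5 [order #5] limit_sell(price=105, qty=7): fills=none; bids=[#2:1@98 #1:8@95] asks=[#3:3@100 #5:7@105]
After op 6 cancel(order #3): fills=none; bids=[#2:1@98 #1:8@95] asks=[#5:7@105]
After op 7 [order #6] limit_sell(price=101, qty=7): fills=none; bids=[#2:1@98 #1:8@95] asks=[#6:7@101 #5:7@105]
After op 8 cancel(order #2): fills=none; bids=[#1:8@95] asks=[#6:7@101 #5:7@105]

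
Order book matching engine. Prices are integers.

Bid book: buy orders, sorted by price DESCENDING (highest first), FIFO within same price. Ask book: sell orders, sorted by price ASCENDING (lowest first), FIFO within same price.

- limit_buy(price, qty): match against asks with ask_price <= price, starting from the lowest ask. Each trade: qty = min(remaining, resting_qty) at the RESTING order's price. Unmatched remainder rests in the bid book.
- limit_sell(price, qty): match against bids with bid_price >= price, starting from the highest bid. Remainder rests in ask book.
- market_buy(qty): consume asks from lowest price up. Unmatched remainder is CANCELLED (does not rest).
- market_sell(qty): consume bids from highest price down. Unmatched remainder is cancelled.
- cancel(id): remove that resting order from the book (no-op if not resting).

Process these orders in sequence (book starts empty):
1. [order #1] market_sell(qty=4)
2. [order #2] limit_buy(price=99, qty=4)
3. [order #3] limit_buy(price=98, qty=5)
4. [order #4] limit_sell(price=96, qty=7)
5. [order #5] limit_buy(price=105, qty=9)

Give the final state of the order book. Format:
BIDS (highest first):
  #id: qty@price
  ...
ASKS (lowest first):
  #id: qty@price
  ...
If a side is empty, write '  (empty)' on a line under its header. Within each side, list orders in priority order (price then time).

After op 1 [order #1] market_sell(qty=4): fills=none; bids=[-] asks=[-]
After op 2 [order #2] limit_buy(price=99, qty=4): fills=none; bids=[#2:4@99] asks=[-]
After op 3 [order #3] limit_buy(price=98, qty=5): fills=none; bids=[#2:4@99 #3:5@98] asks=[-]
After op 4 [order #4] limit_sell(price=96, qty=7): fills=#2x#4:4@99 #3x#4:3@98; bids=[#3:2@98] asks=[-]
After op 5 [order #5] limit_buy(price=105, qty=9): fills=none; bids=[#5:9@105 #3:2@98] asks=[-]

Answer: BIDS (highest first):
  #5: 9@105
  #3: 2@98
ASKS (lowest first):
  (empty)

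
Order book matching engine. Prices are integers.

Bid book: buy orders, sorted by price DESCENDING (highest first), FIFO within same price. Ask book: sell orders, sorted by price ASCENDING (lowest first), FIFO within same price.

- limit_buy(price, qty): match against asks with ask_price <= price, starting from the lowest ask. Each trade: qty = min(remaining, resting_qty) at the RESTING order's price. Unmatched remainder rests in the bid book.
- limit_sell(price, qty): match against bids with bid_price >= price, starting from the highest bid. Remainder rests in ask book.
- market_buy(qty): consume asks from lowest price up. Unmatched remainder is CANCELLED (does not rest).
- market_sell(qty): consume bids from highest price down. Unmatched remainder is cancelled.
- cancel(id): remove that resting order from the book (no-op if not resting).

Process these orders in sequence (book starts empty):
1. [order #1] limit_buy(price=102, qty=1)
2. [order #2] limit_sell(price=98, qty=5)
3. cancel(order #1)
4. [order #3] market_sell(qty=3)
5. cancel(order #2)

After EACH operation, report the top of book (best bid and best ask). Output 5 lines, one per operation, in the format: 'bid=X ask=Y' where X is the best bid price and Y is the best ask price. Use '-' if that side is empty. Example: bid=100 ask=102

Answer: bid=102 ask=-
bid=- ask=98
bid=- ask=98
bid=- ask=98
bid=- ask=-

Derivation:
After op 1 [order #1] limit_buy(price=102, qty=1): fills=none; bids=[#1:1@102] asks=[-]
After op 2 [order #2] limit_sell(price=98, qty=5): fills=#1x#2:1@102; bids=[-] asks=[#2:4@98]
After op 3 cancel(order #1): fills=none; bids=[-] asks=[#2:4@98]
After op 4 [order #3] market_sell(qty=3): fills=none; bids=[-] asks=[#2:4@98]
After op 5 cancel(order #2): fills=none; bids=[-] asks=[-]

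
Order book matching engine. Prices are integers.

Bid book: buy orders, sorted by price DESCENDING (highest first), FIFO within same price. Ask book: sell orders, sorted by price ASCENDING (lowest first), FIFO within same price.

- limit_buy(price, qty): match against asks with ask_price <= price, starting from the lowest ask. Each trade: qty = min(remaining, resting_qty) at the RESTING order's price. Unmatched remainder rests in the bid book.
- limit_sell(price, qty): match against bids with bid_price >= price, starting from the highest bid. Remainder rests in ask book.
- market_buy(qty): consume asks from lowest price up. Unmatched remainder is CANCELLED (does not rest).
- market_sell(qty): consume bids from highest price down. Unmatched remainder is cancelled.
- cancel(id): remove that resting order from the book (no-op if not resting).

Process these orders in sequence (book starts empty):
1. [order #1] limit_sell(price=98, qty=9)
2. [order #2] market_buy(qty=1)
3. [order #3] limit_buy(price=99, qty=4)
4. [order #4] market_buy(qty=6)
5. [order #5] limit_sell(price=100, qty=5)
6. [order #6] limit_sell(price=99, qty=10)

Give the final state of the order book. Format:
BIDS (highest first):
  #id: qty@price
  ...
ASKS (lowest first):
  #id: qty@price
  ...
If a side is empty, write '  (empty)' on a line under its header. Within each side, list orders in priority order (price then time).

After op 1 [order #1] limit_sell(price=98, qty=9): fills=none; bids=[-] asks=[#1:9@98]
After op 2 [order #2] market_buy(qty=1): fills=#2x#1:1@98; bids=[-] asks=[#1:8@98]
After op 3 [order #3] limit_buy(price=99, qty=4): fills=#3x#1:4@98; bids=[-] asks=[#1:4@98]
After op 4 [order #4] market_buy(qty=6): fills=#4x#1:4@98; bids=[-] asks=[-]
After op 5 [order #5] limit_sell(price=100, qty=5): fills=none; bids=[-] asks=[#5:5@100]
After op 6 [order #6] limit_sell(price=99, qty=10): fills=none; bids=[-] asks=[#6:10@99 #5:5@100]

Answer: BIDS (highest first):
  (empty)
ASKS (lowest first):
  #6: 10@99
  #5: 5@100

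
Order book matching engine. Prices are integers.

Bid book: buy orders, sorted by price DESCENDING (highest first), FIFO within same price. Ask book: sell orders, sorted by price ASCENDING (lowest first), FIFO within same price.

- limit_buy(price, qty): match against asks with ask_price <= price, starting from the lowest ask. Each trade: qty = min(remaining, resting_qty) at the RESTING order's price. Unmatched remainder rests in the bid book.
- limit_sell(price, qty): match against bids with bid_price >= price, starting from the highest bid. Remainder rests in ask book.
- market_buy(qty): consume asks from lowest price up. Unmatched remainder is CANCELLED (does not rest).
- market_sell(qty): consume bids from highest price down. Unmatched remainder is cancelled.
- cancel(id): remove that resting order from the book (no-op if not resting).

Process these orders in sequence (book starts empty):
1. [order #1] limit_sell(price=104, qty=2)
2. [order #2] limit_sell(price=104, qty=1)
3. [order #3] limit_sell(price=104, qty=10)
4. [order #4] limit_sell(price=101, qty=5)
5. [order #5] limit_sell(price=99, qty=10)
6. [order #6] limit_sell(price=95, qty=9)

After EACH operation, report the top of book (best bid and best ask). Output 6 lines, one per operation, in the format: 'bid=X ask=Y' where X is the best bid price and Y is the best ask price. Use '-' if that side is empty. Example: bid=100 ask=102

Answer: bid=- ask=104
bid=- ask=104
bid=- ask=104
bid=- ask=101
bid=- ask=99
bid=- ask=95

Derivation:
After op 1 [order #1] limit_sell(price=104, qty=2): fills=none; bids=[-] asks=[#1:2@104]
After op 2 [order #2] limit_sell(price=104, qty=1): fills=none; bids=[-] asks=[#1:2@104 #2:1@104]
After op 3 [order #3] limit_sell(price=104, qty=10): fills=none; bids=[-] asks=[#1:2@104 #2:1@104 #3:10@104]
After op 4 [order #4] limit_sell(price=101, qty=5): fills=none; bids=[-] asks=[#4:5@101 #1:2@104 #2:1@104 #3:10@104]
After op 5 [order #5] limit_sell(price=99, qty=10): fills=none; bids=[-] asks=[#5:10@99 #4:5@101 #1:2@104 #2:1@104 #3:10@104]
After op 6 [order #6] limit_sell(price=95, qty=9): fills=none; bids=[-] asks=[#6:9@95 #5:10@99 #4:5@101 #1:2@104 #2:1@104 #3:10@104]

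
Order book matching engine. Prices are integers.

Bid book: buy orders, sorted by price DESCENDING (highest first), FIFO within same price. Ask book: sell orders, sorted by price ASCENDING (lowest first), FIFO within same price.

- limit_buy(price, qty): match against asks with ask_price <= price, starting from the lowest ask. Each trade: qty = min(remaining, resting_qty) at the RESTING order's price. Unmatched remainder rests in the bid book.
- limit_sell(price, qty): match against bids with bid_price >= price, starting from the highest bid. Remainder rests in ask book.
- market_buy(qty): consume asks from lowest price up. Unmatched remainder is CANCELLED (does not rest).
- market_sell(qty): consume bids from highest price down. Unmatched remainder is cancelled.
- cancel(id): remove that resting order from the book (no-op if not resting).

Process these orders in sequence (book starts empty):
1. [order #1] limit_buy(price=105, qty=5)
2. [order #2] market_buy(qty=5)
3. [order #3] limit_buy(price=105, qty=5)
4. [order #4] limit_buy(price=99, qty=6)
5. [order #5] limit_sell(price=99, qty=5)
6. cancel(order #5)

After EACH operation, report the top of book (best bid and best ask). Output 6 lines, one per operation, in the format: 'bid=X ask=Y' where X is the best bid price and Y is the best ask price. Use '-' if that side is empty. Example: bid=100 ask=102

Answer: bid=105 ask=-
bid=105 ask=-
bid=105 ask=-
bid=105 ask=-
bid=105 ask=-
bid=105 ask=-

Derivation:
After op 1 [order #1] limit_buy(price=105, qty=5): fills=none; bids=[#1:5@105] asks=[-]
After op 2 [order #2] market_buy(qty=5): fills=none; bids=[#1:5@105] asks=[-]
After op 3 [order #3] limit_buy(price=105, qty=5): fills=none; bids=[#1:5@105 #3:5@105] asks=[-]
After op 4 [order #4] limit_buy(price=99, qty=6): fills=none; bids=[#1:5@105 #3:5@105 #4:6@99] asks=[-]
After op 5 [order #5] limit_sell(price=99, qty=5): fills=#1x#5:5@105; bids=[#3:5@105 #4:6@99] asks=[-]
After op 6 cancel(order #5): fills=none; bids=[#3:5@105 #4:6@99] asks=[-]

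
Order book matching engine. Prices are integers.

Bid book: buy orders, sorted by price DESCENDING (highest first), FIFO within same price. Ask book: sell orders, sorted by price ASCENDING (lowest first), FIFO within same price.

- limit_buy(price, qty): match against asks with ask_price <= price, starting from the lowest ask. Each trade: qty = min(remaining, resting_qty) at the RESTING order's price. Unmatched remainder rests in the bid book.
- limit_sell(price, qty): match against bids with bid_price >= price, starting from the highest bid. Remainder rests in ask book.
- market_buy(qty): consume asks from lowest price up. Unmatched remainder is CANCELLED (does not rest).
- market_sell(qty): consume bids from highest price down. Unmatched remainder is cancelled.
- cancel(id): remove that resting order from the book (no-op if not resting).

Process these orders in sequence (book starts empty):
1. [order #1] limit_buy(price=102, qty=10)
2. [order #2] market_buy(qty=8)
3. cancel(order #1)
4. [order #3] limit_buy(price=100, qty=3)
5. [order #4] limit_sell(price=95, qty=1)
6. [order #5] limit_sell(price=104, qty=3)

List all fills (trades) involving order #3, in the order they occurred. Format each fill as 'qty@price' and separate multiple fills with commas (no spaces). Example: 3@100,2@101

After op 1 [order #1] limit_buy(price=102, qty=10): fills=none; bids=[#1:10@102] asks=[-]
After op 2 [order #2] market_buy(qty=8): fills=none; bids=[#1:10@102] asks=[-]
After op 3 cancel(order #1): fills=none; bids=[-] asks=[-]
After op 4 [order #3] limit_buy(price=100, qty=3): fills=none; bids=[#3:3@100] asks=[-]
After op 5 [order #4] limit_sell(price=95, qty=1): fills=#3x#4:1@100; bids=[#3:2@100] asks=[-]
After op 6 [order #5] limit_sell(price=104, qty=3): fills=none; bids=[#3:2@100] asks=[#5:3@104]

Answer: 1@100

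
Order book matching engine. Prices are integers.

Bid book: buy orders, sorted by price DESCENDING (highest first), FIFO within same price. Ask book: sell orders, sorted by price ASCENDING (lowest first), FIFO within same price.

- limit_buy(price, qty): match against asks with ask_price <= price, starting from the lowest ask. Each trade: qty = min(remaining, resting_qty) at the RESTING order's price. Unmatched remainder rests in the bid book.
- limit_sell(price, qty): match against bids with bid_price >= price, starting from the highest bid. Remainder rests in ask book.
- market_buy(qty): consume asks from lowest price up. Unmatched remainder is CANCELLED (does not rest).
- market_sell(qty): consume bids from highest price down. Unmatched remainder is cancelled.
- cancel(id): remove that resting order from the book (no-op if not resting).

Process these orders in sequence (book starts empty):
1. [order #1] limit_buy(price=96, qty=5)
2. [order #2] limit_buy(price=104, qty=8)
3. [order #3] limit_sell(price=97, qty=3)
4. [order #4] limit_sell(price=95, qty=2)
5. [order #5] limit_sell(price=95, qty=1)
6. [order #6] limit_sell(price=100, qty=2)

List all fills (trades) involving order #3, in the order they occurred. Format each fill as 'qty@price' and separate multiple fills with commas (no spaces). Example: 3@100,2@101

After op 1 [order #1] limit_buy(price=96, qty=5): fills=none; bids=[#1:5@96] asks=[-]
After op 2 [order #2] limit_buy(price=104, qty=8): fills=none; bids=[#2:8@104 #1:5@96] asks=[-]
After op 3 [order #3] limit_sell(price=97, qty=3): fills=#2x#3:3@104; bids=[#2:5@104 #1:5@96] asks=[-]
After op 4 [order #4] limit_sell(price=95, qty=2): fills=#2x#4:2@104; bids=[#2:3@104 #1:5@96] asks=[-]
After op 5 [order #5] limit_sell(price=95, qty=1): fills=#2x#5:1@104; bids=[#2:2@104 #1:5@96] asks=[-]
After op 6 [order #6] limit_sell(price=100, qty=2): fills=#2x#6:2@104; bids=[#1:5@96] asks=[-]

Answer: 3@104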